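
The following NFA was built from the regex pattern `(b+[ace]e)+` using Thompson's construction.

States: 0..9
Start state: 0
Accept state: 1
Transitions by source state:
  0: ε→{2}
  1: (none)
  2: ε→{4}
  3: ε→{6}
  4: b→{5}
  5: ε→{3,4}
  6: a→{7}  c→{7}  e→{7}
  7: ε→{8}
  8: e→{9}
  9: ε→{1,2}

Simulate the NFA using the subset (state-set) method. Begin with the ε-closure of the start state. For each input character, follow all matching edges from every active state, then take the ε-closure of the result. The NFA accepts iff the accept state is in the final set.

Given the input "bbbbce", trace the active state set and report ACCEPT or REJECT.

Answer: ACCEPT

Trace:
S₀ = ε-closure({0}) = {0,2,4}
'b' @ 1: {3,4,5,6}
'b' @ 2: {3,4,5,6}
'b' @ 3: {3,4,5,6}
'b' @ 4: {3,4,5,6}
'c' @ 5: {7,8}
'e' @ 6: {1,2,4,9}  [accepting]
end set {1,2,4,9} — state 1 in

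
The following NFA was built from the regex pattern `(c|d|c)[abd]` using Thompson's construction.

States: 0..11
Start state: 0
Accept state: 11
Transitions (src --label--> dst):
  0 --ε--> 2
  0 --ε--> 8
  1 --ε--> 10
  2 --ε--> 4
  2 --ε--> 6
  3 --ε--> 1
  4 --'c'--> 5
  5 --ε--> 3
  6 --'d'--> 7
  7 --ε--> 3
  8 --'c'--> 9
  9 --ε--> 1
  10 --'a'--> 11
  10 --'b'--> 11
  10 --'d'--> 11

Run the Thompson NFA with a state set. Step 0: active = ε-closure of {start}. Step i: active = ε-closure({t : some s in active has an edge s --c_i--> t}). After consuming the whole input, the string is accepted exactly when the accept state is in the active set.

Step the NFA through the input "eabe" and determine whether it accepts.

Answer: REJECT

Trace:
S₀ = ε-closure({0}) = {0,2,4,6,8}
'e' @ 1: {}  — state set empty
rest 'abe' ignored (set empty)
end set {} — state 11 not in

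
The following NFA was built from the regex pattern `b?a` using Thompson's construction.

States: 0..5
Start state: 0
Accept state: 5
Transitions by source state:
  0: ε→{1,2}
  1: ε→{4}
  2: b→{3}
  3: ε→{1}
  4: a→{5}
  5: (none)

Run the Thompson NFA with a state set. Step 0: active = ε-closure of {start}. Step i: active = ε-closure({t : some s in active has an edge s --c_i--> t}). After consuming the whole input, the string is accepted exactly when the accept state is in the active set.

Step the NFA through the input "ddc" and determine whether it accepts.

initial (ε-close {0}): {0,1,2,4}
'd' @ 1: {}  — state set empty
rest 'dc' ignored (set empty)
end set {} — state 5 not in

Answer: REJECT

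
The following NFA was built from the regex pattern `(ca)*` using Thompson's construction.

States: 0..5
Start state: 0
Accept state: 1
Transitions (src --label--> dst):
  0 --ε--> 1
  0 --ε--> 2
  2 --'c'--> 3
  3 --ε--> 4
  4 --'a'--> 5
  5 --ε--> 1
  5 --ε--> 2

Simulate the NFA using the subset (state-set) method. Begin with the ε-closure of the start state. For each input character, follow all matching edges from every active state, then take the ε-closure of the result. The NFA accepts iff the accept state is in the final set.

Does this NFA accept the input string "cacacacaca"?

S₀ = ε-closure({0}) = {0,1,2}
'c' @ 1: {3,4}
'a' @ 2: {1,2,5}  [accepting]
'c' @ 3: {3,4}
'a' @ 4: {1,2,5}  [accepting]
'c' @ 5: {3,4}
'a' @ 6: {1,2,5}  [accepting]
'c' @ 7: {3,4}
'a' @ 8: {1,2,5}  [accepting]
'c' @ 9: {3,4}
'a' @ 10: {1,2,5}  [accepting]
end set {1,2,5} — state 1 in

Answer: ACCEPT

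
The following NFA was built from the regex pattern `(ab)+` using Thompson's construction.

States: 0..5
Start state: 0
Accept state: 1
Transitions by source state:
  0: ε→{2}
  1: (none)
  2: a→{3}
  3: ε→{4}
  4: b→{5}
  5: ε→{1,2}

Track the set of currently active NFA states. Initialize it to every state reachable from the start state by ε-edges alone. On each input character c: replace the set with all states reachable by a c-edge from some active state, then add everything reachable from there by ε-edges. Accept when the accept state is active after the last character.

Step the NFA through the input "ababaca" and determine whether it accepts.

Answer: REJECT

Steps:
start: ε-closure({0}) = {0,2}
'a' @ 1: {3,4}
'b' @ 2: {1,2,5}  [accepting]
'a' @ 3: {3,4}
'b' @ 4: {1,2,5}  [accepting]
'a' @ 5: {3,4}
'c' @ 6: {}  — state set empty
rest 'a' ignored (set empty)
end set {} — state 1 not in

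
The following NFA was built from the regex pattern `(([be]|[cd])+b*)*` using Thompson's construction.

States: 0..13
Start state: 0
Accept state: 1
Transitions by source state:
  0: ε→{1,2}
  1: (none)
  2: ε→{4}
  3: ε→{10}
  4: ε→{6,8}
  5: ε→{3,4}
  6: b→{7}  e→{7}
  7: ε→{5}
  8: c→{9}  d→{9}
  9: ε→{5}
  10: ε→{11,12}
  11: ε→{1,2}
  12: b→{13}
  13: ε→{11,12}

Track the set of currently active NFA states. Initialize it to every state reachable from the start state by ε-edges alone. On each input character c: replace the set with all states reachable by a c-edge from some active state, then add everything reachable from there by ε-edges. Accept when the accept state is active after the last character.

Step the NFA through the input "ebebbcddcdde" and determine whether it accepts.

Answer: ACCEPT

Steps:
S₀ = ε-closure({0}) = {0,1,2,4,6,8}
'e' @ 1: {1,2,3,4,5,6,7,8,10,11,12}  (accept∈set)
'b' @ 2: {1,2,3,4,5,6,7,8,10,11,12,13}  (accept∈set)
'e' @ 3: {1,2,3,4,5,6,7,8,10,11,12}  (accept∈set)
'b' @ 4: {1,2,3,4,5,6,7,8,10,11,12,13}  (accept∈set)
'b' @ 5: {1,2,3,4,5,6,7,8,10,11,12,13}  (accept∈set)
'c' @ 6: {1,2,3,4,5,6,8,9,10,11,12}  (accept∈set)
'd' @ 7: {1,2,3,4,5,6,8,9,10,11,12}  (accept∈set)
'd' @ 8: {1,2,3,4,5,6,8,9,10,11,12}  (accept∈set)
'c' @ 9: {1,2,3,4,5,6,8,9,10,11,12}  (accept∈set)
'd' @ 10: {1,2,3,4,5,6,8,9,10,11,12}  (accept∈set)
'd' @ 11: {1,2,3,4,5,6,8,9,10,11,12}  (accept∈set)
'e' @ 12: {1,2,3,4,5,6,7,8,10,11,12}  (accept∈set)
end set {1,2,3,4,5,6,7,8,10,11,12} — state 1 in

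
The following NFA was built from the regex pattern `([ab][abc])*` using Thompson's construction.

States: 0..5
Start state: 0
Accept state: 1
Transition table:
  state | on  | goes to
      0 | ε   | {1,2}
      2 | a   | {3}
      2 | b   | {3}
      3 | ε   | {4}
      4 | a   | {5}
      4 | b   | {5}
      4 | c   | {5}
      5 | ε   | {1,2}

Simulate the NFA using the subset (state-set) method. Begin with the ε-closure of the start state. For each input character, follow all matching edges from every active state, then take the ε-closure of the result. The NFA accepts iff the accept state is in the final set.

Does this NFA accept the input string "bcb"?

S₀ = ε-closure({0}) = {0,1,2}
'b' @ 1: {3,4}
'c' @ 2: {1,2,5}  ✓accept
'b' @ 3: {3,4}
after full input: {3,4}  (accept=1 not in)

Answer: REJECT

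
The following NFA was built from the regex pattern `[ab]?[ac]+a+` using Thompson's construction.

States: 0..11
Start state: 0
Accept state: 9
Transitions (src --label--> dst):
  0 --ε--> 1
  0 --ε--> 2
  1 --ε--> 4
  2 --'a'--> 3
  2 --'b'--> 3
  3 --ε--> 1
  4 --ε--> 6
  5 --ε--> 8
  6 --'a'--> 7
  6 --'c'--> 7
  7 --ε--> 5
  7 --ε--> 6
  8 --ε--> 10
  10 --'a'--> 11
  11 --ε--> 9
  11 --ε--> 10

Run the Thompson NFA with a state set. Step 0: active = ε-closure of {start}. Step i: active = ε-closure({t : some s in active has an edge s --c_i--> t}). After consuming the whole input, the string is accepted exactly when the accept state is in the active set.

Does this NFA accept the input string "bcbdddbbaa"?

Answer: REJECT

Steps:
initial (ε-close {0}): {0,1,2,4,6}
'b' @ 1: {1,3,4,6}
'c' @ 2: {5,6,7,8,10}
'b' @ 3: {}  — dead — no transitions
rest 'dddbbaa' ignored (set empty)
after full input: {}  (accept=9 not in)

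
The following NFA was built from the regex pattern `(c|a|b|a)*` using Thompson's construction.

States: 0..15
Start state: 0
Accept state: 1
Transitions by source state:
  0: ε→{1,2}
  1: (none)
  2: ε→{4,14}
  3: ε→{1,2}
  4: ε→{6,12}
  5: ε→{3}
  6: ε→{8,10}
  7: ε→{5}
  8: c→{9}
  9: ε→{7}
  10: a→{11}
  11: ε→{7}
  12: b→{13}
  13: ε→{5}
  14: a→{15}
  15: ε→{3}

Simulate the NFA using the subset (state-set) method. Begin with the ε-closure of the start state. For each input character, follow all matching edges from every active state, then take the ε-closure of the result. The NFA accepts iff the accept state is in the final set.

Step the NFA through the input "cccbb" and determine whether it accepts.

S₀ = ε-closure({0}) = {0,1,2,4,6,8,10,12,14}
'c' @ 1: {1,2,3,4,5,6,7,8,9,10,12,14}  [accepting]
'c' @ 2: {1,2,3,4,5,6,7,8,9,10,12,14}  [accepting]
'c' @ 3: {1,2,3,4,5,6,7,8,9,10,12,14}  [accepting]
'b' @ 4: {1,2,3,4,5,6,8,10,12,13,14}  [accepting]
'b' @ 5: {1,2,3,4,5,6,8,10,12,13,14}  [accepting]
final: {1,2,3,4,5,6,8,10,12,13,14}; accept 1 in set

Answer: ACCEPT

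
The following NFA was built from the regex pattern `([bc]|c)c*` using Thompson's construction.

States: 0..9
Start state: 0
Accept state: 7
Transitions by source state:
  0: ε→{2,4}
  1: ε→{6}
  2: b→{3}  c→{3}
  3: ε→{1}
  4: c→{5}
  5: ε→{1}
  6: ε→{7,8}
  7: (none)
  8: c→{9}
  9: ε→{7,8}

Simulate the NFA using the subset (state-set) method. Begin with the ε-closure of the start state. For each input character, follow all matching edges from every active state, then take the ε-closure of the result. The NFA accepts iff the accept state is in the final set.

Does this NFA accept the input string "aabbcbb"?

Answer: REJECT

Trace:
initial (ε-close {0}): {0,2,4}
'a' @ 1: {}  — dead — no transitions
rest 'abbcbb' ignored (set empty)
after full input: {}  (accept=7 not in)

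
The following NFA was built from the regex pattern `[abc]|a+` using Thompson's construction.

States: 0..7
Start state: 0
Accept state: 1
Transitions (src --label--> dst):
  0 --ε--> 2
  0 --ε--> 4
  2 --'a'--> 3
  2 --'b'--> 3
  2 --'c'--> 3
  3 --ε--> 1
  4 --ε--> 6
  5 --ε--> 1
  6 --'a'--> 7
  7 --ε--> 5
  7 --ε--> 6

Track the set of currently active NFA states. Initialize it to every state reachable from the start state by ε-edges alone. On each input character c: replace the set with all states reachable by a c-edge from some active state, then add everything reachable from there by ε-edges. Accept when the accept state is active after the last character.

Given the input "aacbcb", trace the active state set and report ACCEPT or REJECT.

start: ε-closure({0}) = {0,2,4,6}
'a' @ 1: {1,3,5,6,7}  ✓accept
'a' @ 2: {1,5,6,7}  ✓accept
'c' @ 3: {}  — no active states
rest 'bcb' ignored (set empty)
after full input: {}  (accept=1 not in)

Answer: REJECT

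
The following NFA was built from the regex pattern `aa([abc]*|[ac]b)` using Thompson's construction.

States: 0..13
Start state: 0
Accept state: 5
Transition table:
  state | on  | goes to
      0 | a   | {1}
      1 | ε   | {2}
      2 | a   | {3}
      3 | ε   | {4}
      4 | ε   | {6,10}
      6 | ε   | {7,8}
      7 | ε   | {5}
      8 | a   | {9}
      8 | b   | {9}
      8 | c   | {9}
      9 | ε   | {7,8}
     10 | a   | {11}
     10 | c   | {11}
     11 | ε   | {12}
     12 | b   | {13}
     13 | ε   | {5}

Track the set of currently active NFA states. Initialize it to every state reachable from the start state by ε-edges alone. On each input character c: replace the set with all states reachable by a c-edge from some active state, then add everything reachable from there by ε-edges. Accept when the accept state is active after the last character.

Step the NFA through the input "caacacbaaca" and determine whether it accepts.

initial (ε-close {0}): {0}
'c' @ 1: {}  — dead — no transitions
rest 'aacacbaaca' ignored (set empty)
after full input: {}  (accept=5 not in)

Answer: REJECT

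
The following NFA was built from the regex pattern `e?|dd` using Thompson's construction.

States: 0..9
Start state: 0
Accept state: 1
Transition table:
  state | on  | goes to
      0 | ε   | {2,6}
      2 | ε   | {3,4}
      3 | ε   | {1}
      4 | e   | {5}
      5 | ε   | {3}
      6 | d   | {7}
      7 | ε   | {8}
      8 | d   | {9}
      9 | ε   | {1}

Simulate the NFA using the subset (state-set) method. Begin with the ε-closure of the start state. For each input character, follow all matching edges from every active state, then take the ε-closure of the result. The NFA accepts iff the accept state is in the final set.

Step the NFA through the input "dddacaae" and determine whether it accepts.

Answer: REJECT

Derivation:
S₀ = ε-closure({0}) = {0,1,2,3,4,6}
'd' @ 1: {7,8}
'd' @ 2: {1,9}  [accepting]
'd' @ 3: {}  — state set empty
rest 'acaae' ignored (set empty)
end set {} — state 1 not in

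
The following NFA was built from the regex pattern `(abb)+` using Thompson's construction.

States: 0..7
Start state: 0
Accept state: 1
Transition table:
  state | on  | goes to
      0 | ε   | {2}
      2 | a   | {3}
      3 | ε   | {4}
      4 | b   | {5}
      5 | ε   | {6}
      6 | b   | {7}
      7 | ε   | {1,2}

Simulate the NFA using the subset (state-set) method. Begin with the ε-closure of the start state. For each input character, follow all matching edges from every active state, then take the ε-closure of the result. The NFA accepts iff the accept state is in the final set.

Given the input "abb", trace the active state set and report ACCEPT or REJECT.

S₀ = ε-closure({0}) = {0,2}
'a' @ 1: {3,4}
'b' @ 2: {5,6}
'b' @ 3: {1,2,7}  ✓accept
after full input: {1,2,7}  (accept=1 in)

Answer: ACCEPT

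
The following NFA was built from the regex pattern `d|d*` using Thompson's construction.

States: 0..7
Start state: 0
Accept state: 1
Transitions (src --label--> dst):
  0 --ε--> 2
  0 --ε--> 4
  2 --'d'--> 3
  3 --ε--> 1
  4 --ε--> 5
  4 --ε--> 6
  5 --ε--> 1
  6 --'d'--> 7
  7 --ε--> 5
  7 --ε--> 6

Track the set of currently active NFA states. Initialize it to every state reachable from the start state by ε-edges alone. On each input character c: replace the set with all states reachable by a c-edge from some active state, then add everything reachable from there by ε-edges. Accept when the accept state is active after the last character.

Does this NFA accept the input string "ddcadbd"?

Answer: REJECT

Steps:
S₀ = ε-closure({0}) = {0,1,2,4,5,6}
'd' @ 1: {1,3,5,6,7}  [accepting]
'd' @ 2: {1,5,6,7}  [accepting]
'c' @ 3: {}  — state set empty
rest 'adbd' ignored (set empty)
end set {} — state 1 not in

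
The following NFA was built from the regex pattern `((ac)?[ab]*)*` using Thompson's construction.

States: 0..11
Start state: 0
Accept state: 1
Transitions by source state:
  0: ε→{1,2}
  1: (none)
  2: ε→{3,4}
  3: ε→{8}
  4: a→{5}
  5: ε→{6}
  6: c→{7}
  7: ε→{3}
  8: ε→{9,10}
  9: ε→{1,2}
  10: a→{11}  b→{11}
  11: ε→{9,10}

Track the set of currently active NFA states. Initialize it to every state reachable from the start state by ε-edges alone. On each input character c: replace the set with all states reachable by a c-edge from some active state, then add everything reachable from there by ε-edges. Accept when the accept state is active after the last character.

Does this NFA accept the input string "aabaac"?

S₀ = ε-closure({0}) = {0,1,2,3,4,8,9,10}
'a' @ 1: {1,2,3,4,5,6,8,9,10,11}  ✓accept
'a' @ 2: {1,2,3,4,5,6,8,9,10,11}  ✓accept
'b' @ 3: {1,2,3,4,8,9,10,11}  ✓accept
'a' @ 4: {1,2,3,4,5,6,8,9,10,11}  ✓accept
'a' @ 5: {1,2,3,4,5,6,8,9,10,11}  ✓accept
'c' @ 6: {1,2,3,4,7,8,9,10}  ✓accept
end set {1,2,3,4,7,8,9,10} — state 1 in

Answer: ACCEPT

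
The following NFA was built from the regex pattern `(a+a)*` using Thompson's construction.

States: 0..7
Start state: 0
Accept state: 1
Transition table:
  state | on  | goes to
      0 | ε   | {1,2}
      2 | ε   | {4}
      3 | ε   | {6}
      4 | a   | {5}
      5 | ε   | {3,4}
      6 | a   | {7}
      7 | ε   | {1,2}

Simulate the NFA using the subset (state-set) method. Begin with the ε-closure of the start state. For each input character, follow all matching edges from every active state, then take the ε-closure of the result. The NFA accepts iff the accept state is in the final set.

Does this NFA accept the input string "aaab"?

Answer: REJECT

Trace:
initial (ε-close {0}): {0,1,2,4}
'a' @ 1: {3,4,5,6}
'a' @ 2: {1,2,3,4,5,6,7}  ✓accept
'a' @ 3: {1,2,3,4,5,6,7}  ✓accept
'b' @ 4: {}  — no active states
final: {}; accept 1 not in set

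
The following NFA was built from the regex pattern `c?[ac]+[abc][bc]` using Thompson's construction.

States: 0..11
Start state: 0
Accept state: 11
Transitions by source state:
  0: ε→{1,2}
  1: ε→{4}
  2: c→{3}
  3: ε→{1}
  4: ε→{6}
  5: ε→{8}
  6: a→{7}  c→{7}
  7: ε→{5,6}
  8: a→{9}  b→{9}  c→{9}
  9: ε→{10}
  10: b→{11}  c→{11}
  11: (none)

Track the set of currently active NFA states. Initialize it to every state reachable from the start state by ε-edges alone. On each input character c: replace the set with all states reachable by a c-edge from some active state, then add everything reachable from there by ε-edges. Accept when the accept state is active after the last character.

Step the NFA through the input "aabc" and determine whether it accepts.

initial (ε-close {0}): {0,1,2,4,6}
'a' @ 1: {5,6,7,8}
'a' @ 2: {5,6,7,8,9,10}
'b' @ 3: {9,10,11}  [accepting]
'c' @ 4: {11}  [accepting]
final: {11}; accept 11 in set

Answer: ACCEPT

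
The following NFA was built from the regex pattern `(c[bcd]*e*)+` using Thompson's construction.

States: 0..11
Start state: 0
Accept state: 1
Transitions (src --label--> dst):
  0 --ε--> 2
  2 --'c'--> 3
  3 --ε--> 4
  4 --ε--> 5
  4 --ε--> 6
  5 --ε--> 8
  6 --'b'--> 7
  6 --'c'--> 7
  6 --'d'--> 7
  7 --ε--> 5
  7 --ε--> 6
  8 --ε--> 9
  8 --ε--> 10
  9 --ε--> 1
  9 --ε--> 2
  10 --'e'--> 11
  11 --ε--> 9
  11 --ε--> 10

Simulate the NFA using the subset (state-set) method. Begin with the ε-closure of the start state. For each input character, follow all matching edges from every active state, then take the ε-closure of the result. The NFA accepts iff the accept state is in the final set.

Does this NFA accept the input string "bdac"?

start: ε-closure({0}) = {0,2}
'b' @ 1: {}  — state set empty
rest 'dac' ignored (set empty)
final: {}; accept 1 not in set

Answer: REJECT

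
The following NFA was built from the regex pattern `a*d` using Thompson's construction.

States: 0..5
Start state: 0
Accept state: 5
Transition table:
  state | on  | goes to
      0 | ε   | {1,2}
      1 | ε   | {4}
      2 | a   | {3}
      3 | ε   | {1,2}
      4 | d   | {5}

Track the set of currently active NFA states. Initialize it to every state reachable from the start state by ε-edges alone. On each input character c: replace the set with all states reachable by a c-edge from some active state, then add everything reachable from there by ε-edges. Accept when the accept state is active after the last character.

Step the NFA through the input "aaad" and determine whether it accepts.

Answer: ACCEPT

Steps:
initial (ε-close {0}): {0,1,2,4}
'a' @ 1: {1,2,3,4}
'a' @ 2: {1,2,3,4}
'a' @ 3: {1,2,3,4}
'd' @ 4: {5}  (accept∈set)
after full input: {5}  (accept=5 in)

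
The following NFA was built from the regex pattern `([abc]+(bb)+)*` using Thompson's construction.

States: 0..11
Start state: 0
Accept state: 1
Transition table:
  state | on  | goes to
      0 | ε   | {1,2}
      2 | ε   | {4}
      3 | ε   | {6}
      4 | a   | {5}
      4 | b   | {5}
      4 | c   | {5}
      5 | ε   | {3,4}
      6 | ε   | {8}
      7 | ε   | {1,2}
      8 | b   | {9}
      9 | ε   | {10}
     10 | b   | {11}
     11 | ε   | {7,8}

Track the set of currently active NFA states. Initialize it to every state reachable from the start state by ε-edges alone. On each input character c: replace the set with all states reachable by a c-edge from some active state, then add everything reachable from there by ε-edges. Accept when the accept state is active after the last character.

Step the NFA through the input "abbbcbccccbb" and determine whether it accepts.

Answer: ACCEPT

Derivation:
S₀ = ε-closure({0}) = {0,1,2,4}
'a' @ 1: {3,4,5,6,8}
'b' @ 2: {3,4,5,6,8,9,10}
'b' @ 3: {1,2,3,4,5,6,7,8,9,10,11}  [accepting]
'b' @ 4: {1,2,3,4,5,6,7,8,9,10,11}  [accepting]
'c' @ 5: {3,4,5,6,8}
'b' @ 6: {3,4,5,6,8,9,10}
'c' @ 7: {3,4,5,6,8}
'c' @ 8: {3,4,5,6,8}
'c' @ 9: {3,4,5,6,8}
'c' @ 10: {3,4,5,6,8}
'b' @ 11: {3,4,5,6,8,9,10}
'b' @ 12: {1,2,3,4,5,6,7,8,9,10,11}  [accepting]
end set {1,2,3,4,5,6,7,8,9,10,11} — state 1 in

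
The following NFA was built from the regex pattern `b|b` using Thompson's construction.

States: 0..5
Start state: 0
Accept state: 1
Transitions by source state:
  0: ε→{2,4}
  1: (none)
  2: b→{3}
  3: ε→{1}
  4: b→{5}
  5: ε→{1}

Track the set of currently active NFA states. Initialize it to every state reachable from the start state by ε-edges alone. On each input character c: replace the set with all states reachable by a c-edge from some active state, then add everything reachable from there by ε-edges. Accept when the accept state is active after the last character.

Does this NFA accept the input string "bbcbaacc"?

S₀ = ε-closure({0}) = {0,2,4}
'b' @ 1: {1,3,5}  [accepting]
'b' @ 2: {}  — no active states
rest 'cbaacc' ignored (set empty)
final: {}; accept 1 not in set

Answer: REJECT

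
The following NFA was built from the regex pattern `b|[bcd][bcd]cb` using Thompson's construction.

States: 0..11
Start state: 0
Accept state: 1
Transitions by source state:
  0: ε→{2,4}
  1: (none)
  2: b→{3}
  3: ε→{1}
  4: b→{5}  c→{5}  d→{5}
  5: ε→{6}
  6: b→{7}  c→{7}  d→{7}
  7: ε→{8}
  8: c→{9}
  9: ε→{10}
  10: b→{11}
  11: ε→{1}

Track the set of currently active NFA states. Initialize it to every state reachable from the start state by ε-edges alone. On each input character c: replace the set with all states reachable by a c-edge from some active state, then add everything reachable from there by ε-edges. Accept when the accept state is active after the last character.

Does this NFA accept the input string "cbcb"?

initial (ε-close {0}): {0,2,4}
'c' @ 1: {5,6}
'b' @ 2: {7,8}
'c' @ 3: {9,10}
'b' @ 4: {1,11}  (accept∈set)
end set {1,11} — state 1 in

Answer: ACCEPT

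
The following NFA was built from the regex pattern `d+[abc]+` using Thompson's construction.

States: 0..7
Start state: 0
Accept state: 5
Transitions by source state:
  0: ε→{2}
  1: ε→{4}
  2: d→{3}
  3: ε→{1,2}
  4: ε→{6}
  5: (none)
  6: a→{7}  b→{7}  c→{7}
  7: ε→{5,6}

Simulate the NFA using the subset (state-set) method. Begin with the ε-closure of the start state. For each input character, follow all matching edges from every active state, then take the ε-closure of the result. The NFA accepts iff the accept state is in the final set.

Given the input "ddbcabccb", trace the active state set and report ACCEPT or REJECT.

Answer: ACCEPT

Derivation:
initial (ε-close {0}): {0,2}
'd' @ 1: {1,2,3,4,6}
'd' @ 2: {1,2,3,4,6}
'b' @ 3: {5,6,7}  [accepting]
'c' @ 4: {5,6,7}  [accepting]
'a' @ 5: {5,6,7}  [accepting]
'b' @ 6: {5,6,7}  [accepting]
'c' @ 7: {5,6,7}  [accepting]
'c' @ 8: {5,6,7}  [accepting]
'b' @ 9: {5,6,7}  [accepting]
final: {5,6,7}; accept 5 in set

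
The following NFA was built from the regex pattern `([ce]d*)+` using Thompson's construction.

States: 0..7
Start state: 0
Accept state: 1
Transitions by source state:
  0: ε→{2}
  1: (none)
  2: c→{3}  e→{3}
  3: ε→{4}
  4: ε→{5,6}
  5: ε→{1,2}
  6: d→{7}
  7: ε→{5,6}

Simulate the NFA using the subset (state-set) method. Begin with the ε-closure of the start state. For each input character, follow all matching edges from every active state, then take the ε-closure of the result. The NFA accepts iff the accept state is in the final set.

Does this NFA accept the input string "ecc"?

start: ε-closure({0}) = {0,2}
'e' @ 1: {1,2,3,4,5,6}  ✓accept
'c' @ 2: {1,2,3,4,5,6}  ✓accept
'c' @ 3: {1,2,3,4,5,6}  ✓accept
final: {1,2,3,4,5,6}; accept 1 in set

Answer: ACCEPT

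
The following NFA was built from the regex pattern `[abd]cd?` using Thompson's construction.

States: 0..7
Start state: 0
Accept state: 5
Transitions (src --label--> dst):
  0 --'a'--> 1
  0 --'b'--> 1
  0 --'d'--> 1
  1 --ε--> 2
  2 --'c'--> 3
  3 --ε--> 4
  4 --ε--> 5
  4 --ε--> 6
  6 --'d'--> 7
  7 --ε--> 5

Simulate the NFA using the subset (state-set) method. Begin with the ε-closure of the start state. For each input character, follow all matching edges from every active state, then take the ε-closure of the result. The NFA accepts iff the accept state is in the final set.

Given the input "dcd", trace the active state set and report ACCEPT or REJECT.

initial (ε-close {0}): {0}
'd' @ 1: {1,2}
'c' @ 2: {3,4,5,6}  [accepting]
'd' @ 3: {5,7}  [accepting]
end set {5,7} — state 5 in

Answer: ACCEPT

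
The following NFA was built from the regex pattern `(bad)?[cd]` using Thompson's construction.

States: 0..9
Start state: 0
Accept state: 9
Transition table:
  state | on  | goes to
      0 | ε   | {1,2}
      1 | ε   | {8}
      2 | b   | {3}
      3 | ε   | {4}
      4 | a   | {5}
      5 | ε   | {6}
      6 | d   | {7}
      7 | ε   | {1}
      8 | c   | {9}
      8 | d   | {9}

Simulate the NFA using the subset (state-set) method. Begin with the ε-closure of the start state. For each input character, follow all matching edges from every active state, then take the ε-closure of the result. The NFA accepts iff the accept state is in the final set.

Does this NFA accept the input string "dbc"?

Answer: REJECT

Trace:
initial (ε-close {0}): {0,1,2,8}
'd' @ 1: {9}  ✓accept
'b' @ 2: {}  — state set empty
rest 'c' ignored (set empty)
after full input: {}  (accept=9 not in)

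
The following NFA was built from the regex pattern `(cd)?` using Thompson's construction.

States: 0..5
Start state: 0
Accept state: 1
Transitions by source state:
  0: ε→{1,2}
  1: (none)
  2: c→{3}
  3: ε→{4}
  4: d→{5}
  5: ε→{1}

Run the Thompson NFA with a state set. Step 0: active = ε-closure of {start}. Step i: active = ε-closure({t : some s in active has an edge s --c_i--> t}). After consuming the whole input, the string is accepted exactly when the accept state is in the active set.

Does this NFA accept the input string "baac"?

Answer: REJECT

Trace:
initial (ε-close {0}): {0,1,2}
'b' @ 1: {}  — dead — no transitions
rest 'aac' ignored (set empty)
end set {} — state 1 not in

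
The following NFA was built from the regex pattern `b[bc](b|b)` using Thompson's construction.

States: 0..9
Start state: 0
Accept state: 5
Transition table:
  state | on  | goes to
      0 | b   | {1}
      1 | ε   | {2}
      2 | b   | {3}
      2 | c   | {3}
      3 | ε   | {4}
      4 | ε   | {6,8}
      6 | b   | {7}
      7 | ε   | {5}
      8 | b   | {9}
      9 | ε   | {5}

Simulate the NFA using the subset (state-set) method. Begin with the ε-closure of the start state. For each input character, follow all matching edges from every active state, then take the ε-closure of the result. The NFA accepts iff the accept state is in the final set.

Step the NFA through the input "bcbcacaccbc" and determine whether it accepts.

Answer: REJECT

Trace:
start: ε-closure({0}) = {0}
'b' @ 1: {1,2}
'c' @ 2: {3,4,6,8}
'b' @ 3: {5,7,9}  [accepting]
'c' @ 4: {}  — state set empty
rest 'acaccbc' ignored (set empty)
end set {} — state 5 not in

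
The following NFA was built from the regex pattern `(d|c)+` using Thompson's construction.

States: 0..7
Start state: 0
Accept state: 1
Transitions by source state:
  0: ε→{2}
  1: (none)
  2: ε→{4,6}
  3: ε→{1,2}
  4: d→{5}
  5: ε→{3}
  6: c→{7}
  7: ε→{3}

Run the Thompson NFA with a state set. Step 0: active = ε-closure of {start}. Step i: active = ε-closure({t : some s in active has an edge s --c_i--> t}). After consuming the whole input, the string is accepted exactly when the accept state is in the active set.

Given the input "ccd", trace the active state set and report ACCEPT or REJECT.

start: ε-closure({0}) = {0,2,4,6}
'c' @ 1: {1,2,3,4,6,7}  (accept∈set)
'c' @ 2: {1,2,3,4,6,7}  (accept∈set)
'd' @ 3: {1,2,3,4,5,6}  (accept∈set)
after full input: {1,2,3,4,5,6}  (accept=1 in)

Answer: ACCEPT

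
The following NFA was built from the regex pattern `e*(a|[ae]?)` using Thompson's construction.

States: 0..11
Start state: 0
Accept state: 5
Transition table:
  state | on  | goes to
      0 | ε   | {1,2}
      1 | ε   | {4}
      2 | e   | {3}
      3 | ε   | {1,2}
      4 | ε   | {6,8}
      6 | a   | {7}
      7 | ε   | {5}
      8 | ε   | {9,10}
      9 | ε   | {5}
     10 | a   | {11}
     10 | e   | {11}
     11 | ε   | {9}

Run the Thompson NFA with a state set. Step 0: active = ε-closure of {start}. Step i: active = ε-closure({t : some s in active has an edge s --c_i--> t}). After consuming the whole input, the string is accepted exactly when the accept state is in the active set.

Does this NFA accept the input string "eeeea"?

S₀ = ε-closure({0}) = {0,1,2,4,5,6,8,9,10}
'e' @ 1: {1,2,3,4,5,6,8,9,10,11}  ✓accept
'e' @ 2: {1,2,3,4,5,6,8,9,10,11}  ✓accept
'e' @ 3: {1,2,3,4,5,6,8,9,10,11}  ✓accept
'e' @ 4: {1,2,3,4,5,6,8,9,10,11}  ✓accept
'a' @ 5: {5,7,9,11}  ✓accept
end set {5,7,9,11} — state 5 in

Answer: ACCEPT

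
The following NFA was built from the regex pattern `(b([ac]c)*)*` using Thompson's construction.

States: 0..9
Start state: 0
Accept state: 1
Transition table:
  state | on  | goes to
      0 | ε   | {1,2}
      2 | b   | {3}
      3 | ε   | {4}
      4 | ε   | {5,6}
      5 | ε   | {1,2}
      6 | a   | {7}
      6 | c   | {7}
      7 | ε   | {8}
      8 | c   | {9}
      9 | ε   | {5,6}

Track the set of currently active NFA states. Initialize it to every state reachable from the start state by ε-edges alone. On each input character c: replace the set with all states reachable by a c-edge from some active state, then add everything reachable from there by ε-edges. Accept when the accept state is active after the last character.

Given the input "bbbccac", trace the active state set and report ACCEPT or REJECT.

start: ε-closure({0}) = {0,1,2}
'b' @ 1: {1,2,3,4,5,6}  [accepting]
'b' @ 2: {1,2,3,4,5,6}  [accepting]
'b' @ 3: {1,2,3,4,5,6}  [accepting]
'c' @ 4: {7,8}
'c' @ 5: {1,2,5,6,9}  [accepting]
'a' @ 6: {7,8}
'c' @ 7: {1,2,5,6,9}  [accepting]
final: {1,2,5,6,9}; accept 1 in set

Answer: ACCEPT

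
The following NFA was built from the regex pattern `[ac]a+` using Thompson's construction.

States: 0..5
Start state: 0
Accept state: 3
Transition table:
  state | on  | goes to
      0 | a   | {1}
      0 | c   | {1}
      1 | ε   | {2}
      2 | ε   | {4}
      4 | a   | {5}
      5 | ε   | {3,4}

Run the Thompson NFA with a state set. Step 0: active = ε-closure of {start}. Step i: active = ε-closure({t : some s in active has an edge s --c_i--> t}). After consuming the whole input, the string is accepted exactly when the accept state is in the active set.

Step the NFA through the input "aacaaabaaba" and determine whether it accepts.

initial (ε-close {0}): {0}
'a' @ 1: {1,2,4}
'a' @ 2: {3,4,5}  [accepting]
'c' @ 3: {}  — dead — no transitions
rest 'aaabaaba' ignored (set empty)
after full input: {}  (accept=3 not in)

Answer: REJECT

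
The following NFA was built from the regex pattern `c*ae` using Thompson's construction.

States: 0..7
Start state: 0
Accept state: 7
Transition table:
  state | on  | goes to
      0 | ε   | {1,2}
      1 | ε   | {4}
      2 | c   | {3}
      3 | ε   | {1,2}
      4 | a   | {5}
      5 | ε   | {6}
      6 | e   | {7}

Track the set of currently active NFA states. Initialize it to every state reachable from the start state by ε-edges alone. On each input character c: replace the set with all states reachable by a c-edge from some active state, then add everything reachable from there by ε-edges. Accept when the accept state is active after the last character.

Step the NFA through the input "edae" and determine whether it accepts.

initial (ε-close {0}): {0,1,2,4}
'e' @ 1: {}  — dead — no transitions
rest 'dae' ignored (set empty)
final: {}; accept 7 not in set

Answer: REJECT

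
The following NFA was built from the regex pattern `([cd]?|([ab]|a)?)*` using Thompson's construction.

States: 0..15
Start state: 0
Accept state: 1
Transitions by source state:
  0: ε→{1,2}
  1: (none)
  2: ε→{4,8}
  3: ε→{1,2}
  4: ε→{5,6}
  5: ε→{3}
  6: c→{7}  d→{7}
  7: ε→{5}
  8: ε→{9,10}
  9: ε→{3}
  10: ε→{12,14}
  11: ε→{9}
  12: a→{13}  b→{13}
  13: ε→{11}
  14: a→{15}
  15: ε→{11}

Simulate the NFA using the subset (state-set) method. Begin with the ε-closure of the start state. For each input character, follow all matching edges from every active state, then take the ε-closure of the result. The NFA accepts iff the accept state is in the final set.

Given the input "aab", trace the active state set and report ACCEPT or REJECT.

Answer: ACCEPT

Steps:
S₀ = ε-closure({0}) = {0,1,2,3,4,5,6,8,9,10,12,14}
'a' @ 1: {1,2,3,4,5,6,8,9,10,11,12,13,14,15}  ✓accept
'a' @ 2: {1,2,3,4,5,6,8,9,10,11,12,13,14,15}  ✓accept
'b' @ 3: {1,2,3,4,5,6,8,9,10,11,12,13,14}  ✓accept
final: {1,2,3,4,5,6,8,9,10,11,12,13,14}; accept 1 in set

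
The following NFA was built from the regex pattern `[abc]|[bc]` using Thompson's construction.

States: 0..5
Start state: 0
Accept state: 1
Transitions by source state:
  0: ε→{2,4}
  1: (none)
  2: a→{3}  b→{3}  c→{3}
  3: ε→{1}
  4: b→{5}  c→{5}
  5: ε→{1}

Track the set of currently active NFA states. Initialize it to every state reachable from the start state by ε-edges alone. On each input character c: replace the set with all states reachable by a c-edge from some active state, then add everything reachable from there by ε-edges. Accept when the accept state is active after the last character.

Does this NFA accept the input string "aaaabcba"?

Answer: REJECT

Derivation:
S₀ = ε-closure({0}) = {0,2,4}
'a' @ 1: {1,3}  [accepting]
'a' @ 2: {}  — dead — no transitions
rest 'aabcba' ignored (set empty)
after full input: {}  (accept=1 not in)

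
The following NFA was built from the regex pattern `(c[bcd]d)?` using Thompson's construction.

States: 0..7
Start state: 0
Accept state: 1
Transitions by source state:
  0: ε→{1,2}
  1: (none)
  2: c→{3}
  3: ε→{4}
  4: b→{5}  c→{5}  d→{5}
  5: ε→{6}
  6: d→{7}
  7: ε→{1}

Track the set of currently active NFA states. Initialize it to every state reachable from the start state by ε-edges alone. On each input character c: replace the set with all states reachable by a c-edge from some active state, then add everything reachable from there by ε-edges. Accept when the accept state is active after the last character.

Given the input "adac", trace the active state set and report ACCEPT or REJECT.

initial (ε-close {0}): {0,1,2}
'a' @ 1: {}  — state set empty
rest 'dac' ignored (set empty)
final: {}; accept 1 not in set

Answer: REJECT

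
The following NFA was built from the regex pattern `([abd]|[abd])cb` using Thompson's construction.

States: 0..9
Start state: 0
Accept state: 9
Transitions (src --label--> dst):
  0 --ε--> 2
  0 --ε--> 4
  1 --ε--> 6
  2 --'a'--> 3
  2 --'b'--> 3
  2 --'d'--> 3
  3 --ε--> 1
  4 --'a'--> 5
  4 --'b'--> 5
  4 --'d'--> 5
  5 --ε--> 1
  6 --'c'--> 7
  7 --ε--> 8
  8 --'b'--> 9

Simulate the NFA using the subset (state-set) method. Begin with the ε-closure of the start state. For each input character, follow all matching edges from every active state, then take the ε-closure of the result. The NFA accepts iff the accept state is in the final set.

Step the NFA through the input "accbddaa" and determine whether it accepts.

S₀ = ε-closure({0}) = {0,2,4}
'a' @ 1: {1,3,5,6}
'c' @ 2: {7,8}
'c' @ 3: {}  — dead — no transitions
rest 'bddaa' ignored (set empty)
final: {}; accept 9 not in set

Answer: REJECT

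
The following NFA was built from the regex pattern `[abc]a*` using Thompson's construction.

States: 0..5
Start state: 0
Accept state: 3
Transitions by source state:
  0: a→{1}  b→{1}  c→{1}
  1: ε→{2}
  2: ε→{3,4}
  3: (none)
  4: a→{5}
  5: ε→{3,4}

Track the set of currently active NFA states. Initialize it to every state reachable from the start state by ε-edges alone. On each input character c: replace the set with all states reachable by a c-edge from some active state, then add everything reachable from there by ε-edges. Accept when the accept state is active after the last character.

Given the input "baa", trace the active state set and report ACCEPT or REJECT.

initial (ε-close {0}): {0}
'b' @ 1: {1,2,3,4}  ✓accept
'a' @ 2: {3,4,5}  ✓accept
'a' @ 3: {3,4,5}  ✓accept
after full input: {3,4,5}  (accept=3 in)

Answer: ACCEPT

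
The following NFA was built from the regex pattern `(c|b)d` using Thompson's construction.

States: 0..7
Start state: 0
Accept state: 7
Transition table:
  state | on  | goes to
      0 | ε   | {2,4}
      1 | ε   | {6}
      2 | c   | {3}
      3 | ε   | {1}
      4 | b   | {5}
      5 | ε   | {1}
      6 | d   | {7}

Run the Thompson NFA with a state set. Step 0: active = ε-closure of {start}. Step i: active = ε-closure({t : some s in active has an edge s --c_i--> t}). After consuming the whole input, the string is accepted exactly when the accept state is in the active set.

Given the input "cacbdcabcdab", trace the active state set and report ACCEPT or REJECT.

Answer: REJECT

Steps:
S₀ = ε-closure({0}) = {0,2,4}
'c' @ 1: {1,3,6}
'a' @ 2: {}  — state set empty
rest 'cbdcabcdab' ignored (set empty)
final: {}; accept 7 not in set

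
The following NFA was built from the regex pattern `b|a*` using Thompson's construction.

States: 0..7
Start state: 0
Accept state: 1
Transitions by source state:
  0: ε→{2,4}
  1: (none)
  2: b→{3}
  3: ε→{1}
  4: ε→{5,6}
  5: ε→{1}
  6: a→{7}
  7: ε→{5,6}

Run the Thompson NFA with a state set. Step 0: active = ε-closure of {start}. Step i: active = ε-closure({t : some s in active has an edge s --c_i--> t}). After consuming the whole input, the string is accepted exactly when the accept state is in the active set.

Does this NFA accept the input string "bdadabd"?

start: ε-closure({0}) = {0,1,2,4,5,6}
'b' @ 1: {1,3}  ✓accept
'd' @ 2: {}  — state set empty
rest 'adabd' ignored (set empty)
after full input: {}  (accept=1 not in)

Answer: REJECT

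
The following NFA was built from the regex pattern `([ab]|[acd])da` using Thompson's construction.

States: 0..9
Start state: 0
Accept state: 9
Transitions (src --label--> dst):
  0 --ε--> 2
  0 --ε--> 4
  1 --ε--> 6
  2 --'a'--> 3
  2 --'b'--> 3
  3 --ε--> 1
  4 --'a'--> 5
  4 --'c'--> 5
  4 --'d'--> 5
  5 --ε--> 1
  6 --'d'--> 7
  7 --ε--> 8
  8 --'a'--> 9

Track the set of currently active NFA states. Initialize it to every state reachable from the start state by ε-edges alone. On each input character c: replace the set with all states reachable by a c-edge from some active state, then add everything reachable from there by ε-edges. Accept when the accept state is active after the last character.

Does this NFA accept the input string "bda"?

start: ε-closure({0}) = {0,2,4}
'b' @ 1: {1,3,6}
'd' @ 2: {7,8}
'a' @ 3: {9}  [accepting]
after full input: {9}  (accept=9 in)

Answer: ACCEPT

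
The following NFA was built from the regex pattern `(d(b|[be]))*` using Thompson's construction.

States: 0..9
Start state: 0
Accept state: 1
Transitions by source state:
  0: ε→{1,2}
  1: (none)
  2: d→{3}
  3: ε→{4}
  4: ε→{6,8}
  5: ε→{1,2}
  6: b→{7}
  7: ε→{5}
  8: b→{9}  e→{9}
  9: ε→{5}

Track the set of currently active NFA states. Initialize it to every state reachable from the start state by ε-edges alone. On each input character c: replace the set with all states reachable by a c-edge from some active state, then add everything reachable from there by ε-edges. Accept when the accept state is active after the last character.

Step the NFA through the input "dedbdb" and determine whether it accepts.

Answer: ACCEPT

Steps:
S₀ = ε-closure({0}) = {0,1,2}
'd' @ 1: {3,4,6,8}
'e' @ 2: {1,2,5,9}  ✓accept
'd' @ 3: {3,4,6,8}
'b' @ 4: {1,2,5,7,9}  ✓accept
'd' @ 5: {3,4,6,8}
'b' @ 6: {1,2,5,7,9}  ✓accept
after full input: {1,2,5,7,9}  (accept=1 in)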